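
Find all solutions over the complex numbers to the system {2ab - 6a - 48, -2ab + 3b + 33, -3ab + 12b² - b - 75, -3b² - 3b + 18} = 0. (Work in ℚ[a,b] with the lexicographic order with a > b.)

Compute a lex Gröbner basis by Buchberger's algorithm.
f_1 = 2ab - 6a - 48, LT = ab.
f_2 = -2ab + 3b + 33, LT = ab.
f_3 = -3ab + 12b² - b - 75, LT = ab.
f_4 = -3b² - 3b + 18, LT = b².

S(f_1,f_2): lcm = ab. S = -3a + 3/2b - 15/2.
  leading term a: no divisor's leading term divides it; move -3a to the remainder.
  leading term b: no divisor's leading term divides it; move 3/2b to the remainder.
  leading term 1: no divisor's leading term divides it; move -15/2 to the remainder.
  remainder -3a + 3/2b - 15/2 ≠ 0; add h_5 = -3a + 3/2b - 15/2 to the basis.

S(f_1,f_3): lcm = ab. S = -3a + 4b² - ⅓b - 49.
  leading term a: subtract (1)·h_5 from -3a + 4b² - ⅓b - 49 → 4b² - 11/6b - 83/2
  leading term b²: subtract (-4/3)·f_4 from 4b² - 11/6b - 83/2 → -35/6b - 35/2
  leading term b: no divisor's leading term divides it; move -35/6b to the remainder.
  leading term 1: no divisor's leading term divides it; move -35/2 to the remainder.
  remainder -35/6b - 35/2 ≠ 0; add h_6 = -35/6b - 35/2 to the basis.

S(f_1,f_4): lcm = ab². S = -4ab + 6a - 24b.
  leading term ab: subtract (-2)·f_1 from -4ab + 6a - 24b → -6a - 24b - 96
  leading term a: subtract (2)·h_5 from -6a - 24b - 96 → -27b - 81
  leading term b: subtract (162/35)·h_6 from -27b - 81 → 0
  remainder 0.

S(f_2,f_3): lcm = ab. S = 4b² - 11/6b - 83/2.
  leading term b²: subtract (-4/3)·f_4 from 4b² - 11/6b - 83/2 → -35/6b - 35/2
  leading term b: subtract (1)·h_6 from -35/6b - 35/2 → 0
  remainder 0.

S(f_2,f_4): lcm = ab². S = -ab + 6a - 3/2b² - 33/2b.
  leading term ab: subtract (-½)·f_1 from -ab + 6a - 3/2b² - 33/2b → 3a - 3/2b² - 33/2b - 24
  leading term a: subtract (-1)·h_5 from 3a - 3/2b² - 33/2b - 24 → -3/2b² - 15b - 63/2
  leading term b²: subtract (½)·f_4 from -3/2b² - 15b - 63/2 → -27/2b - 81/2
  leading term b: subtract (81/35)·h_6 from -27/2b - 81/2 → 0
  remainder 0.

S(f_3,f_4): lcm = ab². S = -ab + 6a - 4b³ + ⅓b² + 25b.
  leading term ab: subtract (-½)·f_1 from -ab + 6a - 4b³ + ⅓b² + 25b → 3a - 4b³ + ⅓b² + 25b - 24
  leading term a: subtract (-1)·h_5 from 3a - 4b³ + ⅓b² + 25b - 24 → -4b³ + ⅓b² + 53/2b - 63/2
  leading term b³: subtract (4/3b)·f_4 from -4b³ + ⅓b² + 53/2b - 63/2 → 13/3b² + 5/2b - 63/2
  leading term b²: subtract (-13/9)·f_4 from 13/3b² + 5/2b - 63/2 → -11/6b - 11/2
  leading term b: subtract (11/35)·h_6 from -11/6b - 11/2 → 0
  remainder 0.

S(f_1,h_5): lcm = ab. S = -3a + ½b² - 5/2b - 24.
  leading term a: subtract (1)·h_5 from -3a + ½b² - 5/2b - 24 → ½b² - 4b - 33/2
  leading term b²: subtract (-⅙)·f_4 from ½b² - 4b - 33/2 → -9/2b - 27/2
  leading term b: subtract (27/35)·h_6 from -9/2b - 27/2 → 0
  remainder 0.

S(f_2,h_5): lcm = ab. S = ½b² - 4b - 33/2.
  leading term b²: subtract (-⅙)·f_4 from ½b² - 4b - 33/2 → -9/2b - 27/2
  leading term b: subtract (27/35)·h_6 from -9/2b - 27/2 → 0
  remainder 0.

S(f_3,h_5): lcm = ab. S = -7/2b² - 13/6b + 25.
  leading term b²: subtract (7/6)·f_4 from -7/2b² - 13/6b + 25 → 4/3b + 4
  leading term b: subtract (-8/35)·h_6 from 4/3b + 4 → 0
  remainder 0.

S(f_4,h_5): leading monomials are coprime, so the S-polynomial reduces to 0 (Buchberger's first criterion).
S(f_1,h_6): lcm = ab. S = -6a - 24.
  leading term a: subtract (2)·h_5 from -6a - 24 → -3b - 9
  leading term b: subtract (18/35)·h_6 from -3b - 9 → 0
  remainder 0.

S(f_2,h_6): lcm = ab. S = -3a - 3/2b - 33/2.
  leading term a: subtract (1)·h_5 from -3a - 3/2b - 33/2 → -3b - 9
  leading term b: subtract (18/35)·h_6 from -3b - 9 → 0
  remainder 0.

S(f_3,h_6): lcm = ab. S = -3a - 4b² + ⅓b + 25.
  leading term a: subtract (1)·h_5 from -3a - 4b² + ⅓b + 25 → -4b² - 7/6b + 65/2
  leading term b²: subtract (4/3)·f_4 from -4b² - 7/6b + 65/2 → 17/6b + 17/2
  leading term b: subtract (-17/35)·h_6 from 17/6b + 17/2 → 0
  remainder 0.

S(f_4,h_6): lcm = b². S = -2b - 6.
  leading term b: subtract (12/35)·h_6 from -2b - 6 → 0
  remainder 0.

S(h_5,h_6): leading monomials are coprime, so the S-polynomial reduces to 0 (Buchberger's first criterion).
Every S-polynomial of the final basis reduces to 0, so we have a Gröbner basis.
Inter-reduce: drop elements whose leading term is divisible by another's, tail-reduce, and make monic.
Reduced Gröbner basis: {a + 4, b + 3}.

A lex Gröbner basis eliminates variables successively. Here b + 3 depends only on b, with roots {-3}; lifting each root through the earlier basis elements recovers the full solutions.
  b = -3: the earlier basis element becomes a + 4 = 0, giving a = -4 — point (-4, -3).
A lex Gröbner basis triangularizes the system, enabling back-substitution.

{(-4, -3)}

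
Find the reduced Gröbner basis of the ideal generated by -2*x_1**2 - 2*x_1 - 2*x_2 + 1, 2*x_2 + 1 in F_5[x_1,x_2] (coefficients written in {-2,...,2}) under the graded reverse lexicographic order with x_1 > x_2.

f_1 = -2*x_1**2 - 2*x_1 - 2*x_2 + 1, LT = x_1**2.
f_2 = 2*x_2 + 1, LT = x_2.

The S-polynomials (S(f_1,f_2)) all reduce to 0 modulo the current basis, so we have a Gröbner basis.

G = {x_1**2 + x_1 - 1, x_2 - 2}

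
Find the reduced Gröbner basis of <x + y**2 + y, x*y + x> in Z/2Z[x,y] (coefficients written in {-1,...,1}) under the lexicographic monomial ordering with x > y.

G = {x + y**2 + y, y**3 + y}

f_1 = x + y**2 + y, LT = x.
f_2 = x*y + x, LT = x*y.

S(f_1,f_2): lcm = x*y. S = x + y**3 + y**2.
  leading term x: subtract (1)·f_1 from x + y**3 + y**2 → y**3 + y
  leading term y**3: no divisor's leading term divides it; move y**3 to the remainder.
  leading term y: no divisor's leading term divides it; move y to the remainder.
  remainder y**3 + y ≠ 0; add g_3 = y**3 + y to the basis.

S(f_1,g_3): leading monomials are coprime, so the S-polynomial reduces to 0 (Buchberger's first criterion).
S(f_2,g_3): lcm = x*y**3. S = x*y**2 + x*y.
  leading term x*y**2: subtract (y**2)·f_1 from x*y**2 + x*y → x*y + y**4 + y**3
  leading term x*y: subtract (y)·f_1 from x*y + y**4 + y**3 → y**4 + y**2
  leading term y**4: subtract (y)·g_3 from y**4 + y**2 → 0
  remainder 0.

Every S-polynomial of the final basis reduces to 0, so we have a Gröbner basis.
Inter-reduce: drop elements whose leading term is divisible by another's, tail-reduce, and make monic.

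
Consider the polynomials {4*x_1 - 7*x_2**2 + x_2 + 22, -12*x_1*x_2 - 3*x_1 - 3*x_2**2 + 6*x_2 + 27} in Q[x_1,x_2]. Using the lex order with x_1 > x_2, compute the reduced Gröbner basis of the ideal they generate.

f_1 = 4*x_1 - 7*x_2**2 + x_2 + 22, LT = x_1.
f_2 = -12*x_1*x_2 - 3*x_1 - 3*x_2**2 + 6*x_2 + 27, LT = x_1*x_2.

S(f_1,f_2): lcm = x_1*x_2. S = -1/4*x_1 - 7/4*x_2**3 + 6*x_2 + 9/4.
  reduce S modulo (f_1, f_2):
  remainder -7/4*x_2**3 - 7/16*x_2**2 + 97/16*x_2 + 29/8 ≠ 0; add g_3 = -7/4*x_2**3 - 7/16*x_2**2 + 97/16*x_2 + 29/8 to the basis.

The other S-polynomials (S(f_1,g_3), S(f_2,g_3)) all reduce to 0 modulo the current basis, so we have a Gröbner basis.
Inter-reduce: drop elements whose leading term is divisible by another's, tail-reduce, and make monic.

G = {x_1 - 7/4*x_2**2 + 1/4*x_2 + 11/2, x_2**3 + 1/4*x_2**2 - 97/28*x_2 - 29/14}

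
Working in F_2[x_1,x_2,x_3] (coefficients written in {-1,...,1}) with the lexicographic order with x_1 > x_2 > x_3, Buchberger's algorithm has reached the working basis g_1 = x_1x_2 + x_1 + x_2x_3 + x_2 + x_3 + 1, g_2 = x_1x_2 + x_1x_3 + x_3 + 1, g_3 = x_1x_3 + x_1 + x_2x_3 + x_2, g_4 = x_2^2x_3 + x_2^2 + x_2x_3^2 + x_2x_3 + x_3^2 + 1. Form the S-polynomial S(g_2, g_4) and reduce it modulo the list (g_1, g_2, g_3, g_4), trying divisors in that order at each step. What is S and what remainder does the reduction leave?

lcm(LM(g_2), LM(g_4)) = x_1x_2^2x_3.
S = (lcm/LT(g_2))·g_2 − (lcm/LT(g_4))·g_4 = x_1x_2^2 + x_1x_2x_3 + x_1x_3^2 + x_1 + x_2x_3^2 + x_2x_3.
Reduce S modulo (g_1, g_2, g_3, g_4) in that order:
  leading term x_1x_2^2: subtract (x_2)·g_1 from x_1x_2^2 + x_1x_2x_3 + x_1x_3^2 + x_1 + x_2x_3^2 + x_2x_3 → x_1x_2x_3 + x_1x_2 + x_1x_3^2 + x_1 + x_2^2x_3 + x_2^2 + x_2x_3^2 + x_2
  leading term x_1x_2x_3: subtract (x_3)·g_1 from x_1x_2x_3 + x_1x_2 + x_1x_3^2 + x_1 + x_2^2x_3 + x_2^2 + x_2x_3^2 + x_2 → x_1x_2 + x_1x_3^2 + x_1x_3 + x_1 + x_2^2x_3 + x_2^2 + x_2x_3 + x_2 + x_3^2 + x_3
  leading term x_1x_2: subtract (1)·g_1 from x_1x_2 + x_1x_3^2 + x_1x_3 + x_1 + x_2^2x_3 + x_2^2 + x_2x_3 + x_2 + x_3^2 + x_3 → x_1x_3^2 + x_1x_3 + x_2^2x_3 + x_2^2 + x_3^2 + 1
  leading term x_1x_3^2: subtract (x_3)·g_3 from x_1x_3^2 + x_1x_3 + x_2^2x_3 + x_2^2 + x_3^2 + 1 → x_2^2x_3 + x_2^2 + x_2x_3^2 + x_2x_3 + x_3^2 + 1
  leading term x_2^2x_3: subtract (1)·g_4 from x_2^2x_3 + x_2^2 + x_2x_3^2 + x_2x_3 + x_3^2 + 1 → 0
The remainder is 0, so this S-polynomial contributes no new basis element.

S(g_2, g_4) = x_1x_2^2 + x_1x_2x_3 + x_1x_3^2 + x_1 + x_2x_3^2 + x_2x_3; remainder on division = 0.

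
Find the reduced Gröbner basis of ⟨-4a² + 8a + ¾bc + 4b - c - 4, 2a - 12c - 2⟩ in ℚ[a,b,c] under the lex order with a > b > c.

f_1 = -4a² + 8a + ¾bc + 4b - c - 4, LT = a².
f_2 = 2a - 12c - 2, LT = a.

S(f_1,f_2): lcm = a². S = 6ac - a - 3/16bc - b + ¼c + 1.
  reduce S modulo (f_1, f_2):
  remainder -3/16bc - b + 36c² + ¼c ≠ 0; add g_3 = -3/16bc - b + 36c² + ¼c to the basis.

The other S-polynomials (S(f_1,g_3), S(f_2,g_3)) all reduce to 0 modulo the current basis, so we have a Gröbner basis.
Inter-reduce: drop elements whose leading term is divisible by another's, tail-reduce, and make monic.

G = {a - 6c - 1, bc + 16/3b - 192c² - 4/3c}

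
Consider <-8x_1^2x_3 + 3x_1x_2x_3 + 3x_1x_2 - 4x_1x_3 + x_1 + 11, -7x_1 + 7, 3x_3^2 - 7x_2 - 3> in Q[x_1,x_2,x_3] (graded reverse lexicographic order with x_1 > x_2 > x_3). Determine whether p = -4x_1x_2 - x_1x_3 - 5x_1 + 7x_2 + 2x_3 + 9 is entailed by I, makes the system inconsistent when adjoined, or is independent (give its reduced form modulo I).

First compute the reduced Gröbner basis of I by Buchberger's algorithm.
f_1 = -8x_1^2x_3 + 3x_1x_2x_3 + 3x_1x_2 - 4x_1x_3 + x_1 + 11, LT = x_1^2x_3.
f_2 = -7x_1 + 7, LT = x_1.
f_3 = 3x_3^2 - 7x_2 - 3, LT = x_3^2.

S(f_1,f_2): lcm = x_1^2x_3. S = -3/8x_1x_2x_3 - 3/8x_1x_2 + 3/2x_1x_3 - 1/8x_1 - 11/8.
  reduce S modulo (f_1, f_2, f_3):
  remainder -3/8x_2x_3 - 3/8x_2 + 3/2x_3 - 3/2 ≠ 0; add h_4 = -3/8x_2x_3 - 3/8x_2 + 3/2x_3 - 3/2 to the basis.

S(f_1,f_3): lcm = x_1^2x_3^2. S = -3/8x_1x_2x_3^2 + 7/3x_1^2x_2 - 3/8x_1x_2x_3 + 1/2x_1x_3^2 + x_1^2 - 1/8x_1x_3 - 11/8x_3.
  reduce S modulo (f_1, f_2, f_3, h_4):
  remainder -7/8x_2^2 + 7/2x_2 - 3x_3 + 3 ≠ 0; add h_5 = -7/8x_2^2 + 7/2x_2 - 3x_3 + 3 to the basis.

The other S-polynomials (S(f_2,f_3), S(f_1,h_4), S(f_2,h_4), S(f_3,h_4), S(f_1,h_5), S(f_2,h_5), S(f_3,h_5), S(h_4,h_5)) all reduce to 0 modulo the current basis, so we have a Gröbner basis.
Inter-reduce: drop elements whose leading term is divisible by another's, tail-reduce, and make monic.
Reduced Gröbner basis: {x_2^2 - 4x_2 + 24/7x_3 - 24/7, x_2x_3 + x_2 - 4x_3 + 4, x_3^2 - 7/3x_2 - 1, x_1 - 1}.
Label its elements g_1 = x_2^2 - 4x_2 + 24/7x_3 - 24/7, g_2 = x_2x_3 + x_2 - 4x_3 + 4, g_3 = x_3^2 - 7/3x_2 - 1, g_4 = x_1 - 1.

Reduce p = -4x_1x_2 - x_1x_3 - 5x_1 + 7x_2 + 2x_3 + 9 modulo G:
  leading term x_1x_2: subtract (-4x_2)·g_4 from -4x_1x_2 - x_1x_3 - 5x_1 + 7x_2 + 2x_3 + 9 → -x_1x_3 - 5x_1 + 3x_2 + 2x_3 + 9
  leading term x_1x_3: subtract (-x_3)·g_4 from -x_1x_3 - 5x_1 + 3x_2 + 2x_3 + 9 → -5x_1 + 3x_2 + x_3 + 9
  leading term x_1: subtract (-5)·g_4 from -5x_1 + 3x_2 + x_3 + 9 → 3x_2 + x_3 + 4
  leading term x_2: no divisor's leading term divides it; move 3x_2 to the remainder.
  leading term x_3: no divisor's leading term divides it; move x_3 to the remainder.
  leading term 1: no divisor's leading term divides it; move 4 to the remainder.
  normal form = 3x_2 + x_3 + 4.
The normal form is nonzero, so p ∉ I. Since p minus its normal form lies in I, I + (p) = I + (r) where r = 3x_2 + x_3 + 4; decide whether this ideal is the whole ring.
Run Buchberger on G together with r (pairs among the g_i already reduce to 0 since G is a Gröbner basis):
g_1 = x_2^2 - 4x_2 + 24/7x_3 - 24/7, LT = x_2^2.
g_2 = x_2x_3 + x_2 - 4x_3 + 4, LT = x_2x_3.
g_3 = x_3^2 - 7/3x_2 - 1, LT = x_3^2.
g_4 = x_1 - 1, LT = x_1.
r = 3x_2 + x_3 + 4, LT = x_2.

S(g_1,r): lcm = x_2^2. S = -1/3x_2x_3 - 16/3x_2 + 24/7x_3 - 24/7.
  reduce S modulo (g_1, g_2, g_3, g_4, r):
  remainder 79/21x_3 + 32/7 ≠ 0; add m_6 = 79/21x_3 + 32/7 to the basis.

S(g_2,r): lcm = x_2x_3. S = -1/3x_3^2 + x_2 - 16/3x_3 + 4.
  reduce S modulo (g_1, g_2, g_3, g_4, r, m_6):
  remainder 21205/2133 ≠ 0; add m_7 = 21205/2133 to the basis.

The other S-polynomials (S(g_1,g_2), S(g_1,g_3), S(g_1,g_4), S(g_2,g_3), S(g_2,g_4), S(g_3,g_4), S(g_3,r), S(g_4,r), S(g_1,m_6), S(g_2,m_6), S(g_3,m_6), S(g_4,m_6), S(r,m_6), S(g_1,m_7), S(g_2,m_7), S(g_3,m_7), S(g_4,m_7), S(r,m_7), S(m_6,m_7)) all reduce to 0 modulo the current basis, so we have a Gröbner basis.
Inter-reduce: drop elements whose leading term is divisible by another's, tail-reduce, and make monic.
Reduced Gröbner basis: {1}.
The reduced Gröbner basis of I + (p) is {1}: the ideal is the whole ring, so the enlarged system has no common solution — adjoining p is inconsistent.

Adjoining -4x_1x_2 - x_1x_3 - 5x_1 + 7x_2 + 2x_3 + 9 makes the ideal the whole ring: the system is inconsistent.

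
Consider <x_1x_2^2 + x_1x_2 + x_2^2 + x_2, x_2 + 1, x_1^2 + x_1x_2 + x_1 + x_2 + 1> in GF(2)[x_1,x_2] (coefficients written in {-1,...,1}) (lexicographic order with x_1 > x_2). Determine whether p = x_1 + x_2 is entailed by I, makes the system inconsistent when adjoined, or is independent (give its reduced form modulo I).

Adjoining x_1 + x_2 makes the ideal the whole ring: the system is inconsistent.

First compute the reduced Gröbner basis of I by Buchberger's algorithm.
f_1 = x_1x_2^2 + x_1x_2 + x_2^2 + x_2, LT = x_1x_2^2.
f_2 = x_2 + 1, LT = x_2.
f_3 = x_1^2 + x_1x_2 + x_1 + x_2 + 1, LT = x_1^2.

S(f_1,f_2): lcm = x_1x_2^2. S = x_2^2 + x_2.
  leading term x_2^2: subtract (x_2)·f_2 from x_2^2 + x_2 → 0
  remainder 0.

S(f_1,f_3): lcm = x_1^2x_2^2. S = x_1^2x_2 + x_1x_2^3 + x_1x_2 + x_2^3 + x_2^2.
  leading term x_1^2x_2: subtract (x_1^2)·f_2 from x_1^2x_2 + x_1x_2^3 + x_1x_2 + x_2^3 + x_2^2 → x_1^2 + x_1x_2^3 + x_1x_2 + x_2^3 + x_2^2
  leading term x_1^2: subtract (1)·f_3 from x_1^2 + x_1x_2^3 + x_1x_2 + x_2^3 + x_2^2 → x_1x_2^3 + x_1 + x_2^3 + x_2^2 + x_2 + 1
  leading term x_1x_2^3: subtract (x_2)·f_1 from x_1x_2^3 + x_1 + x_2^3 + x_2^2 + x_2 + 1 → x_1x_2^2 + x_1 + x_2 + 1
  leading term x_1x_2^2: subtract (1)·f_1 from x_1x_2^2 + x_1 + x_2 + 1 → x_1x_2 + x_1 + x_2^2 + 1
  leading term x_1x_2: subtract (x_1)·f_2 from x_1x_2 + x_1 + x_2^2 + 1 → x_2^2 + 1
  leading term x_2^2: subtract (x_2)·f_2 from x_2^2 + 1 → x_2 + 1
  leading term x_2: subtract (1)·f_2 from x_2 + 1 → 0
  remainder 0.

S(f_2,f_3): leading monomials are coprime, so the S-polynomial reduces to 0 (Buchberger's first criterion).
Every S-polynomial of the final basis reduces to 0, so we have a Gröbner basis.
Inter-reduce: drop elements whose leading term is divisible by another's, tail-reduce, and make monic.
Reduced Gröbner basis: {x_1^2, x_2 + 1}.
Label its elements g_1 = x_1^2, g_2 = x_2 + 1.

Reduce p = x_1 + x_2 modulo G:
  leading term x_1: no divisor's leading term divides it; move x_1 to the remainder.
  leading term x_2: subtract (1)·g_2 from x_2 → 1
  leading term 1: no divisor's leading term divides it; move 1 to the remainder.
  normal form = x_1 + 1.
The normal form is nonzero, so p ∉ I. Since p minus its normal form lies in I, I + (p) = I + (r) where r = x_1 + 1; decide whether this ideal is the whole ring.
Run Buchberger on G together with r (pairs among the g_i already reduce to 0 since G is a Gröbner basis):
g_1 = x_1^2, LT = x_1^2.
g_2 = x_2 + 1, LT = x_2.
r = x_1 + 1, LT = x_1.

S(g_1,g_2): leading monomials are coprime, so the S-polynomial reduces to 0 (Buchberger's first criterion).
S(g_1,r): lcm = x_1^2. S = x_1.
  leading term x_1: subtract (1)·r from x_1 → 1
  leading term 1: no divisor's leading term divides it; move 1 to the remainder.
  remainder 1 ≠ 0; add m_4 = 1 to the basis.

S(g_2,r): leading monomials are coprime, so the S-polynomial reduces to 0 (Buchberger's first criterion).
S(g_1,m_4): leading monomials are coprime, so the S-polynomial reduces to 0 (Buchberger's first criterion).
S(g_2,m_4): leading monomials are coprime, so the S-polynomial reduces to 0 (Buchberger's first criterion).
S(r,m_4): leading monomials are coprime, so the S-polynomial reduces to 0 (Buchberger's first criterion).
Every S-polynomial of the final basis reduces to 0, so we have a Gröbner basis.
Inter-reduce: drop elements whose leading term is divisible by another's, tail-reduce, and make monic.
Reduced Gröbner basis: {1}.
The reduced Gröbner basis of I + (p) is {1}: the ideal is the whole ring, so the enlarged system has no common solution — adjoining p is inconsistent.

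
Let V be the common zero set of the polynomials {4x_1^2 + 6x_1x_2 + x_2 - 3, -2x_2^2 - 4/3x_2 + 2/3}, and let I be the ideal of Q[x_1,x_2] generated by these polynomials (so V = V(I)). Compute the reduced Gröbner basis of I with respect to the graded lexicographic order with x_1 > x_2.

G = {x_1^2 + 3/2x_1x_2 + 1/4x_2 - 3/4, x_2^2 + 2/3x_2 - 1/3}

This is the nonlinear analogue of row-reducing a linear system.

f_1 = 4x_1^2 + 6x_1x_2 + x_2 - 3, LT = x_1^2.
f_2 = -2x_2^2 - 4/3x_2 + 2/3, LT = x_2^2.

The S-polynomials (S(f_1,f_2)) all reduce to 0 modulo the current basis, so we have a Gröbner basis.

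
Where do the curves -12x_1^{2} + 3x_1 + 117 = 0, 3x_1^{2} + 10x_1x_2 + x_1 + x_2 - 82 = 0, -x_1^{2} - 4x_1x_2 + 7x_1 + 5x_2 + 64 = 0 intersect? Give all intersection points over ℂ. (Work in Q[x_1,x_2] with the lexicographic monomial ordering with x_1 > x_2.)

Compute a lex Gröbner basis by Buchberger's algorithm.
f_1 = -12x_1^{2} + 3x_1 + 117, LT = x_1^{2}.
f_2 = 3x_1^{2} + 10x_1x_2 + x_1 + x_2 - 82, LT = x_1^{2}.
f_3 = -x_1^{2} - 4x_1x_2 + 7x_1 + 5x_2 + 64, LT = x_1^{2}.

S(f_1,f_2): lcm = x_1^{2}. S = -\tfrac{10}{3}x_1x_2 - \tfrac{7}{12}x_1 - \tfrac{1}{3}x_2 + \tfrac{211}{12}.
  reduce S modulo (f_1, f_2, f_3):
  remainder -\tfrac{10}{3}x_1x_2 - \tfrac{7}{12}x_1 - \tfrac{1}{3}x_2 + \tfrac{211}{12} ≠ 0; add h_4 = -\tfrac{10}{3}x_1x_2 - \tfrac{7}{12}x_1 - \tfrac{1}{3}x_2 + \tfrac{211}{12} to the basis.

S(f_1,f_3): lcm = x_1^{2}. S = -4x_1x_2 + \tfrac{27}{4}x_1 + 5x_2 + \tfrac{217}{4}.
  reduce S modulo (f_1, f_2, f_3, h_4):
  remainder \tfrac{149}{20}x_1 + \tfrac{27}{5}x_2 + \tfrac{663}{20} ≠ 0; add h_5 = \tfrac{149}{20}x_1 + \tfrac{27}{5}x_2 + \tfrac{663}{20} to the basis.

S(f_1,h_4): lcm = x_1^{2}x_2. S = -\tfrac{7}{40}x_1^{2} - \tfrac{7}{20}x_1x_2 + \tfrac{211}{40}x_1 - \tfrac{39}{4}x_2.
  reduce S modulo (f_1, f_2, f_3, h_4, h_5):
  remainder -\tfrac{16153}{1192}x_2 - \tfrac{16153}{596} ≠ 0; add h_6 = -\tfrac{16153}{1192}x_2 - \tfrac{16153}{596} to the basis.

The other S-polynomials (S(f_2,f_3), S(f_2,h_4), S(f_3,h_4), S(f_1,h_5), S(f_2,h_5), S(f_3,h_5), S(h_4,h_5), S(f_1,h_6), S(f_2,h_6), S(f_3,h_6), S(h_4,h_6), S(h_5,h_6)) all reduce to 0 modulo the current basis, so we have a Gröbner basis.
Inter-reduce: drop elements whose leading term is divisible by another's, tail-reduce, and make monic.
Reduced Gröbner basis: {x_1 + 3, x_2 + 2}.

Since the basis is lex-ordered, x_2 + 2 is univariate in x_2. Its roots are {-2}. Back-substituting each root into the other basis elements fixes the other coordinates.
  x_2 = -2: the earlier basis element becomes x_1 + 3 = 0, giving x_1 = -3 — point (-3, -2).
A lex Gröbner basis triangularizes the system, enabling back-substitution.

{(-3, -2)}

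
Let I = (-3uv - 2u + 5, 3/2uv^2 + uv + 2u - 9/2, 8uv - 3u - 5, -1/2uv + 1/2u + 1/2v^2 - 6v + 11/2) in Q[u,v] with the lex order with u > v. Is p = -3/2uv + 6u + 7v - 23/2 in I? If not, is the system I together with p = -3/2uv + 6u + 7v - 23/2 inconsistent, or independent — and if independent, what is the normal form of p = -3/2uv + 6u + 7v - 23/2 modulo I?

-3/2uv + 6u + 7v - 23/2 lies in I (it reduces to 0).

First compute the reduced Gröbner basis of I by Buchberger's algorithm.
f_1 = -3uv - 2u + 5, LT = uv.
f_2 = 3/2uv^2 + uv + 2u - 9/2, LT = uv^2.
f_3 = 8uv - 3u - 5, LT = uv.
f_4 = -1/2uv + 1/2u + 1/2v^2 - 6v + 11/2, LT = uv.

S(f_1,f_2): lcm = uv^2. S = -4/3u - 5/3v + 3.
  reduce S modulo (f_1, f_2, f_3, f_4):
  remainder -4/3u - 5/3v + 3 ≠ 0; add h_5 = -4/3u - 5/3v + 3 to the basis.

S(f_1,f_3): lcm = uv. S = 25/24u - 25/24.
  reduce S modulo (f_1, f_2, f_3, f_4, h_5):
  remainder -125/96v + 125/96 ≠ 0; add h_6 = -125/96v + 125/96 to the basis.

The other S-polynomials (S(f_1,f_4), S(f_2,f_3), S(f_2,f_4), S(f_3,f_4), S(f_1,h_5), S(f_2,h_5), S(f_3,h_5), S(f_4,h_5), S(f_1,h_6), S(f_2,h_6), S(f_3,h_6), S(f_4,h_6), S(h_5,h_6)) all reduce to 0 modulo the current basis, so we have a Gröbner basis.
Inter-reduce: drop elements whose leading term is divisible by another's, tail-reduce, and make monic.
Reduced Gröbner basis: {u - 1, v - 1}.
Label its elements g_1 = u - 1, g_2 = v - 1.

Reduce p = -3/2uv + 6u + 7v - 23/2 modulo G:
  leading term uv: subtract (-3/2v)·g_1 from -3/2uv + 6u + 7v - 23/2 → 6u + 11/2v - 23/2
  leading term u: subtract (6)·g_1 from 6u + 11/2v - 23/2 → 11/2v - 11/2
  leading term v: subtract (11/2)·g_2 from 11/2v - 11/2 → 0
  normal form = 0.
Since the normal form is 0, p ∈ I.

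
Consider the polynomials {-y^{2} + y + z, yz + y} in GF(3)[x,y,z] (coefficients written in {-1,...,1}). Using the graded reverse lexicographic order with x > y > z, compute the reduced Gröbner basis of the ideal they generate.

G = {y^{2} - y - z, yz + y, z^{2} + z}

f_1 = -y^{2} + y + z, LT = y^{2}.
f_2 = yz + y, LT = yz.

S(f_1,f_2): lcm = y^{2}z. S = -y^{2} - yz - z^{2}.
  leading term y^{2}: subtract (1)·f_1 from -y^{2} - yz - z^{2} → -yz - z^{2} - y - z
  leading term yz: subtract (-1)·f_2 from -yz - z^{2} - y - z → -z^{2} - z
  leading term z^{2}: no divisor's leading term divides it; move -z^{2} to the remainder.
  leading term z: no divisor's leading term divides it; move -z to the remainder.
  remainder -z^{2} - z ≠ 0; add g_3 = -z^{2} - z to the basis.

The other S-polynomials (S(f_1,g_3), S(f_2,g_3)) all reduce to 0 modulo the current basis, so we have a Gröbner basis.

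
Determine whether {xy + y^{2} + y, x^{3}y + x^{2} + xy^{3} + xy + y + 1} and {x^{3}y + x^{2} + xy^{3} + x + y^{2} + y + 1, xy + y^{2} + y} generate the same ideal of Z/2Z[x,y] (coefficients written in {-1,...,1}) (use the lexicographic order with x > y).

Two ideals are equal iff their reduced Gröbner bases coincide (the reduced basis is unique for a fixed ordering).
Buchberger on the first generating set:
f_1 = xy + y^{2} + y, LT = xy.
f_2 = x^{3}y + x^{2} + xy^{3} + xy + y + 1, LT = x^{3}y.

S(f_1,f_2): lcm = x^{3}y. S = x^{2}y^{2} + x^{2}y + x^{2} + xy^{3} + xy + y + 1.
  reduce S modulo (f_1, f_2):
  remainder x^{2} + y + 1 ≠ 0; add g_3 = x^{2} + y + 1 to the basis.

S(f_1,g_3): lcm = x^{2}y. S = xy^{2} + xy + y^{2} + y.
  reduce S modulo (f_1, f_2, g_3):
  remainder y^{3} + y^{2} ≠ 0; add g_4 = y^{3} + y^{2} to the basis.

The other S-polynomials (S(f_2,g_3), S(f_1,g_4), S(f_2,g_4), S(g_3,g_4)) all reduce to 0 modulo the current basis, so we have a Gröbner basis.
Inter-reduce: drop elements whose leading term is divisible by another's, tail-reduce, and make monic.
Reduced Gröbner basis: {x^{2} + y + 1, xy + y^{2} + y, y^{3} + y^{2}}.

Buchberger on the second generating set:
h_1 = x^{3}y + x^{2} + xy^{3} + x + y^{2} + y + 1, LT = x^{3}y.
h_2 = xy + y^{2} + y, LT = xy.

S(h_1,h_2): lcm = x^{3}y. S = x^{2}y^{2} + x^{2}y + x^{2} + xy^{3} + x + y^{2} + y + 1.
  reduce S modulo (h_1, h_2):
  remainder x^{2} + x + 1 ≠ 0; add k_3 = x^{2} + x + 1 to the basis.

S(h_1,k_3): lcm = x^{3}y. S = x^{2}y + x^{2} + xy^{3} + xy + x + y^{2} + y + 1.
  reduce S modulo (h_1, h_2, k_3):
  remainder y^{4} + y ≠ 0; add k_4 = y^{4} + y to the basis.

S(h_2,k_3): lcm = x^{2}y. S = xy^{2} + y.
  reduce S modulo (h_1, h_2, k_3, k_4):
  remainder y^{3} + y^{2} + y ≠ 0; add k_5 = y^{3} + y^{2} + y to the basis.

The other S-polynomials (S(h_1,k_4), S(h_2,k_4), S(k_3,k_4), S(h_1,k_5), S(h_2,k_5), S(k_3,k_5), S(k_4,k_5)) all reduce to 0 modulo the current basis, so we have a Gröbner basis.
Inter-reduce: drop elements whose leading term is divisible by another's, tail-reduce, and make monic.
Reduced Gröbner basis: {x^{2} + x + 1, xy + y^{2} + y, y^{3} + y^{2} + y}.

Since the reduced bases disagree, the two ideals are not the same.

No, the ideals differ.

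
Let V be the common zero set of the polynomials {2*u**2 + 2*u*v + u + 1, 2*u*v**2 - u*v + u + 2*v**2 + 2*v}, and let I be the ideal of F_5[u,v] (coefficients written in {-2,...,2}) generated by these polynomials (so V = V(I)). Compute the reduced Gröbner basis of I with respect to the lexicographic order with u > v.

f_1 = 2*u**2 + 2*u*v + u + 1, LT = u**2.
f_2 = 2*u*v**2 - u*v + u + 2*v**2 + 2*v, LT = u*v**2.

S(f_1,f_2): lcm = u**2*v**2. S = -2*u**2*v + 2*u**2 + u*v**3 + 2*u*v**2 - u*v - 2*v**2.
  leading term u**2*v: subtract (-v)·f_1 from -2*u**2*v + 2*u**2 + u*v**3 + 2*u*v**2 - u*v - 2*v**2 → 2*u**2 + u*v**3 - u*v**2 - 2*v**2 + v
  leading term u**2: subtract (1)·f_1 from 2*u**2 + u*v**3 - u*v**2 - 2*v**2 + v → u*v**3 - u*v**2 - 2*u*v - u - 2*v**2 + v - 1
  leading term u*v**3: subtract (-2*v)·f_2 from u*v**3 - u*v**2 - 2*u*v - u - 2*v**2 + v - 1 → 2*u*v**2 - u - v**3 + 2*v**2 + v - 1
  leading term u*v**2: subtract (1)·f_2 from 2*u*v**2 - u - v**3 + 2*v**2 + v - 1 → u*v - 2*u - v**3 - v - 1
  leading term u*v: no divisor's leading term divides it; move u*v to the remainder.
  leading term u: no divisor's leading term divides it; move -2*u to the remainder.
  leading term v**3: no divisor's leading term divides it; move -v**3 to the remainder.
  leading term v: no divisor's leading term divides it; move -v to the remainder.
  leading term 1: no divisor's leading term divides it; move -1 to the remainder.
  remainder u*v - 2*u - v**3 - v - 1 ≠ 0; add g_3 = u*v - 2*u - v**3 - v - 1 to the basis.

S(f_2,g_3): lcm = u*v**2. S = -u*v - 2*u + v**4 + 2*v**2 + 2*v.
  leading term u*v: subtract (-1)·g_3 from -u*v - 2*u + v**4 + 2*v**2 + 2*v → u + v**4 - v**3 + 2*v**2 + v - 1
  leading term u: no divisor's leading term divides it; move u to the remainder.
  leading term v**4: no divisor's leading term divides it; move v**4 to the remainder.
  leading term v**3: no divisor's leading term divides it; move -v**3 to the remainder.
  leading term v**2: no divisor's leading term divides it; move 2*v**2 to the remainder.
  leading term v: no divisor's leading term divides it; move v to the remainder.
  leading term 1: no divisor's leading term divides it; move -1 to the remainder.
  remainder u + v**4 - v**3 + 2*v**2 + v - 1 ≠ 0; add g_4 = u + v**4 - v**3 + 2*v**2 + v - 1 to the basis.

S(f_2,g_4): lcm = u*v**2. S = 2*u*v - 2*u - v**6 + v**5 - 2*v**4 - v**3 + 2*v**2 + v.
  leading term u*v: subtract (2)·g_3 from 2*u*v - 2*u - v**6 + v**5 - 2*v**4 - v**3 + 2*v**2 + v → 2*u - v**6 + v**5 - 2*v**4 + v**3 + 2*v**2 - 2*v + 2
  leading term u: subtract (2)·g_4 from 2*u - v**6 + v**5 - 2*v**4 + v**3 + 2*v**2 - 2*v + 2 → -v**6 + v**5 + v**4 - 2*v**3 - 2*v**2 + v - 1
  leading term v**6: no divisor's leading term divides it; move -v**6 to the remainder.
  leading term v**5: no divisor's leading term divides it; move v**5 to the remainder.
  leading term v**4: no divisor's leading term divides it; move v**4 to the remainder.
  leading term v**3: no divisor's leading term divides it; move -2*v**3 to the remainder.
  leading term v**2: no divisor's leading term divides it; move -2*v**2 to the remainder.
  leading term v: no divisor's leading term divides it; move v to the remainder.
  leading term 1: no divisor's leading term divides it; move -1 to the remainder.
  remainder -v**6 + v**5 + v**4 - 2*v**3 - 2*v**2 + v - 1 ≠ 0; add g_5 = -v**6 + v**5 + v**4 - 2*v**3 - 2*v**2 + v - 1 to the basis.

S(g_3,g_4): lcm = u*v. S = -2*u - v**5 + v**4 + 2*v**3 - v**2 - 1.
  leading term u: subtract (-2)·g_4 from -2*u - v**5 + v**4 + 2*v**3 - v**2 - 1 → -v**5 - 2*v**4 - 2*v**2 + 2*v + 2
  leading term v**5: no divisor's leading term divides it; move -v**5 to the remainder.
  leading term v**4: no divisor's leading term divides it; move -2*v**4 to the remainder.
  leading term v**2: no divisor's leading term divides it; move -2*v**2 to the remainder.
  leading term v: no divisor's leading term divides it; move 2*v to the remainder.
  leading term 1: no divisor's leading term divides it; move 2 to the remainder.
  remainder -v**5 - 2*v**4 - 2*v**2 + 2*v + 2 ≠ 0; add g_6 = -v**5 - 2*v**4 - 2*v**2 + 2*v + 2 to the basis.

The other S-polynomials (S(f_1,g_3), S(f_1,g_4), S(f_1,g_5), S(f_2,g_5), S(g_3,g_5), S(g_4,g_5), S(f_1,g_6), S(f_2,g_6), S(g_3,g_6), S(g_4,g_6), S(g_5,g_6)) all reduce to 0 modulo the current basis, so we have a Gröbner basis.
Inter-reduce: drop elements whose leading term is divisible by another's, tail-reduce, and make monic.

G = {u + v**4 - v**3 + 2*v**2 + v - 1, v**5 + 2*v**4 + 2*v**2 - 2*v - 2}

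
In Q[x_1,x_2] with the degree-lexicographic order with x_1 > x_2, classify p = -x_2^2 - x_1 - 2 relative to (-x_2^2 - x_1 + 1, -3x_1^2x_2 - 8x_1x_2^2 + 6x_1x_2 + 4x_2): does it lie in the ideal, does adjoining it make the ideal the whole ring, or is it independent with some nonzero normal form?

Adjoining -x_2^2 - x_1 - 2 makes the ideal the whole ring: the system is inconsistent.

First compute the reduced Gröbner basis of I by Buchberger's algorithm.
f_1 = -x_2^2 - x_1 + 1, LT = x_2^2.
f_2 = -3x_1^2x_2 - 8x_1x_2^2 + 6x_1x_2 + 4x_2, LT = x_1^2x_2.

S(f_1,f_2): lcm = x_1^2x_2^2. S = -8/3x_1x_2^3 + x_1^3 + 2x_1x_2^2 - x_1^2 + 4/3x_2^2.
  reduce S modulo (f_1, f_2):
  remainder x_1^3 + 37/9x_1^2 + 8/3x_1x_2 - 58/9x_1 + 32/9x_2 + 4/3 ≠ 0; add h_3 = x_1^3 + 37/9x_1^2 + 8/3x_1x_2 - 58/9x_1 + 32/9x_2 + 4/3 to the basis.

The other S-polynomials (S(f_1,h_3), S(f_2,h_3)) all reduce to 0 modulo the current basis, so we have a Gröbner basis.
Inter-reduce: drop elements whose leading term is divisible by another's, tail-reduce, and make monic.
Reduced Gröbner basis: {x_1^3 + 37/9x_1^2 + 8/3x_1x_2 - 58/9x_1 + 32/9x_2 + 4/3, x_1^2x_2 - 8/3x_1^2 - 2x_1x_2 + 8/3x_1 - 4/3x_2, x_2^2 + x_1 - 1}.
Label its elements g_1 = x_1^3 + 37/9x_1^2 + 8/3x_1x_2 - 58/9x_1 + 32/9x_2 + 4/3, g_2 = x_1^2x_2 - 8/3x_1^2 - 2x_1x_2 + 8/3x_1 - 4/3x_2, g_3 = x_2^2 + x_1 - 1.

Reduce p = -x_2^2 - x_1 - 2 modulo G:
  leading term x_2^2: subtract (-1)·g_3 from -x_2^2 - x_1 - 2 → -3
  leading term 1: no divisor's leading term divides it; move -3 to the remainder.
  normal form = -3.
The normal form is nonzero, so p ∉ I. Since p minus its normal form lies in I, I + (p) = I + (r) where r = -3; decide whether this ideal is the whole ring.
Here r = -3 is a nonzero constant, hence a unit: 1 ∈ I + (p), the Gröbner basis of I + (p) is {1}, and the enlarged system has no common solution — adjoining p is inconsistent.

Ideal membership is decidable via reduction modulo a Gröbner basis.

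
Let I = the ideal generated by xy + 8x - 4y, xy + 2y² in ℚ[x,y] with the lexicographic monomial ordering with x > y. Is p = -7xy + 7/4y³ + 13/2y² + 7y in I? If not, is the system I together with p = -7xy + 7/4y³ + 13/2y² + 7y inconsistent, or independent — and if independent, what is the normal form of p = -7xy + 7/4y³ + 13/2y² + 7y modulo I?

First compute the reduced Gröbner basis of I by Buchberger's algorithm.
f_1 = xy + 8x - 4y, LT = xy.
f_2 = xy + 2y², LT = xy.

S(f_1,f_2): lcm = xy. S = 8x - 2y² - 4y.
  reduce S modulo (f_1, f_2):
  remainder 8x - 2y² - 4y ≠ 0; add h_3 = 8x - 2y² - 4y to the basis.

S(f_1,h_3): lcm = xy. S = 8x + ¼y³ + ½y² - 4y.
  reduce S modulo (f_1, f_2, h_3):
  remainder ¼y³ + 5/2y² ≠ 0; add h_4 = ¼y³ + 5/2y² to the basis.

The other S-polynomials (S(f_2,h_3), S(f_1,h_4), S(f_2,h_4), S(h_3,h_4)) all reduce to 0 modulo the current basis, so we have a Gröbner basis.
Inter-reduce: drop elements whose leading term is divisible by another's, tail-reduce, and make monic.
Reduced Gröbner basis: {x - ¼y² - ½y, y³ + 10y²}.
Label its elements g_1 = x - ¼y² - ½y, g_2 = y³ + 10y².

Reduce p = -7xy + 7/4y³ + 13/2y² + 7y modulo G:
  leading term xy: subtract (-7y)·g_1 from -7xy + 7/4y³ + 13/2y² + 7y → 3y² + 7y
  leading term y²: no divisor's leading term divides it; move 3y² to the remainder.
  leading term y: no divisor's leading term divides it; move 7y to the remainder.
  normal form = 3y² + 7y.
The normal form is nonzero, so p ∉ I. Since p minus its normal form lies in I, I + (p) = I + (r) where r = 3y² + 7y; decide whether this ideal is the whole ring.
Run Buchberger on G together with r (pairs among the g_i already reduce to 0 since G is a Gröbner basis):
g_1 = x - ¼y² - ½y, LT = x.
g_2 = y³ + 10y², LT = y³.
r = 3y² + 7y, LT = y².

S(g_2,r): lcm = y³. S = 23/3y².
  reduce S modulo (g_1, g_2, r):
  remainder -161/9y ≠ 0; add m_4 = -161/9y to the basis.

The other S-polynomials (S(g_1,g_2), S(g_1,r), S(g_1,m_4), S(g_2,m_4), S(r,m_4)) all reduce to 0 modulo the current basis, so we have a Gröbner basis.
Inter-reduce: drop elements whose leading term is divisible by another's, tail-reduce, and make monic.
Reduced Gröbner basis: {x, y}.
The reduced Gröbner basis of I + (p) is {x, y} ≠ {1}, a proper ideal, so the enlarged system stays consistent: p is independent of I, with normal form 3y² + 7y.

-7xy + 7/4y³ + 13/2y² + 7y is independent of I; its normal form modulo I is 3y² + 7y.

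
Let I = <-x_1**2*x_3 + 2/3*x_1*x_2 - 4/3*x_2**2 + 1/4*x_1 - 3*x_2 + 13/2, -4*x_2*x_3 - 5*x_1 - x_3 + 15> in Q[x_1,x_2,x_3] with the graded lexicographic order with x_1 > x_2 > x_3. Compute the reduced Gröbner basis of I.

f_1 = -x_1**2*x_3 + 2/3*x_1*x_2 - 4/3*x_2**2 + 1/4*x_1 - 3*x_2 + 13/2, LT = x_1**2*x_3.
f_2 = -4*x_2*x_3 - 5*x_1 - x_3 + 15, LT = x_2*x_3.

S(f_1,f_2): lcm = x_1**2*x_2*x_3. S = -5/4*x_1**3 - 1/4*x_1**2*x_3 - 2/3*x_1*x_2**2 + 4/3*x_2**3 + 15/4*x_1**2 - 1/4*x_1*x_2 + 3*x_2**2 - 13/2*x_2.
  leading term x_1**3: no divisor's leading term divides it; move -5/4*x_1**3 to the remainder.
  leading term x_1**2*x_3: subtract (1/4)·f_1 from -1/4*x_1**2*x_3 - 2/3*x_1*x_2**2 + 4/3*x_2**3 + 15/4*x_1**2 - 1/4*x_1*x_2 + 3*x_2**2 - 13/2*x_2 → -2/3*x_1*x_2**2 + 4/3*x_2**3 + 15/4*x_1**2 - 5/12*x_1*x_2 + 10/3*x_2**2 - 1/16*x_1 - 23/4*x_2 - 13/8
  leading term x_1*x_2**2: no divisor's leading term divides it; move -2/3*x_1*x_2**2 to the remainder.
  leading term x_2**3: no divisor's leading term divides it; move 4/3*x_2**3 to the remainder.
  leading term x_1**2: no divisor's leading term divides it; move 15/4*x_1**2 to the remainder.
  leading term x_1*x_2: no divisor's leading term divides it; move -5/12*x_1*x_2 to the remainder.
  leading term x_2**2: no divisor's leading term divides it; move 10/3*x_2**2 to the remainder.
  leading term x_1: no divisor's leading term divides it; move -1/16*x_1 to the remainder.
  leading term x_2: no divisor's leading term divides it; move -23/4*x_2 to the remainder.
  leading term 1: no divisor's leading term divides it; move -13/8 to the remainder.
  remainder -5/4*x_1**3 - 2/3*x_1*x_2**2 + 4/3*x_2**3 + 15/4*x_1**2 - 5/12*x_1*x_2 + 10/3*x_2**2 - 1/16*x_1 - 23/4*x_2 - 13/8 ≠ 0; add g_3 = -5/4*x_1**3 - 2/3*x_1*x_2**2 + 4/3*x_2**3 + 15/4*x_1**2 - 5/12*x_1*x_2 + 10/3*x_2**2 - 1/16*x_1 - 23/4*x_2 - 13/8 to the basis.

S(f_1,g_3): lcm = x_1**3*x_3. S = -8/15*x_1*x_2**2*x_3 + 16/15*x_2**3*x_3 - 2/3*x_1**2*x_2 + 3*x_1**2*x_3 + 4/3*x_1*x_2**2 - 1/3*x_1*x_2*x_3 + 8/3*x_2**2*x_3 - 1/4*x_1**2 + 3*x_1*x_2 - 1/20*x_1*x_3 - 23/5*x_2*x_3 - 13/2*x_1 - 13/10*x_3.
  leading term x_1*x_2**2*x_3: subtract (2/15*x_1*x_2)·f_2 from -8/15*x_1*x_2**2*x_3 + 16/15*x_2**3*x_3 - 2/3*x_1**2*x_2 + 3*x_1**2*x_3 + 4/3*x_1*x_2**2 - 1/3*x_1*x_2*x_3 + 8/3*x_2**2*x_3 - 1/4*x_1**2 + 3*x_1*x_2 - 1/20*x_1*x_3 - 23/5*x_2*x_3 - 13/2*x_1 - 13/10*x_3 → 16/15*x_2**3*x_3 + 3*x_1**2*x_3 + 4/3*x_1*x_2**2 - 1/5*x_1*x_2*x_3 + 8/3*x_2**2*x_3 - 1/4*x_1**2 + x_1*x_2 - 1/20*x_1*x_3 - 23/5*x_2*x_3 - 13/2*x_1 - 13/10*x_3
  leading term x_2**3*x_3: subtract (-4/15*x_2**2)·f_2 from 16/15*x_2**3*x_3 + 3*x_1**2*x_3 + 4/3*x_1*x_2**2 - 1/5*x_1*x_2*x_3 + 8/3*x_2**2*x_3 - 1/4*x_1**2 + x_1*x_2 - 1/20*x_1*x_3 - 23/5*x_2*x_3 - 13/2*x_1 - 13/10*x_3 → 3*x_1**2*x_3 - 1/5*x_1*x_2*x_3 + 12/5*x_2**2*x_3 - 1/4*x_1**2 + x_1*x_2 - 1/20*x_1*x_3 + 4*x_2**2 - 23/5*x_2*x_3 - 13/2*x_1 - 13/10*x_3
  leading term x_1**2*x_3: subtract (-3)·f_1 from 3*x_1**2*x_3 - 1/5*x_1*x_2*x_3 + 12/5*x_2**2*x_3 - 1/4*x_1**2 + x_1*x_2 - 1/20*x_1*x_3 + 4*x_2**2 - 23/5*x_2*x_3 - 13/2*x_1 - 13/10*x_3 → -1/5*x_1*x_2*x_3 + 12/5*x_2**2*x_3 - 1/4*x_1**2 + 3*x_1*x_2 - 1/20*x_1*x_3 - 23/5*x_2*x_3 - 23/4*x_1 - 9*x_2 - 13/10*x_3 + 39/2
  leading term x_1*x_2*x_3: subtract (1/20*x_1)·f_2 from -1/5*x_1*x_2*x_3 + 12/5*x_2**2*x_3 - 1/4*x_1**2 + 3*x_1*x_2 - 1/20*x_1*x_3 - 23/5*x_2*x_3 - 23/4*x_1 - 9*x_2 - 13/10*x_3 + 39/2 → 12/5*x_2**2*x_3 + 3*x_1*x_2 - 23/5*x_2*x_3 - 13/2*x_1 - 9*x_2 - 13/10*x_3 + 39/2
  leading term x_2**2*x_3: subtract (-3/5*x_2)·f_2 from 12/5*x_2**2*x_3 + 3*x_1*x_2 - 23/5*x_2*x_3 - 13/2*x_1 - 9*x_2 - 13/10*x_3 + 39/2 → -26/5*x_2*x_3 - 13/2*x_1 - 13/10*x_3 + 39/2
  leading term x_2*x_3: subtract (13/10)·f_2 from -26/5*x_2*x_3 - 13/2*x_1 - 13/10*x_3 + 39/2 → 0
  remainder 0.

S(f_2,g_3): leading monomials are coprime, so the S-polynomial reduces to 0 (Buchberger's first criterion).
Every S-polynomial of the final basis reduces to 0, so we have a Gröbner basis.

G = {x_1**3 + 8/15*x_1*x_2**2 - 16/15*x_2**3 - 3*x_1**2 + 1/3*x_1*x_2 - 8/3*x_2**2 + 1/20*x_1 + 23/5*x_2 + 13/10, x_1**2*x_3 - 2/3*x_1*x_2 + 4/3*x_2**2 - 1/4*x_1 + 3*x_2 - 13/2, x_2*x_3 + 5/4*x_1 + 1/4*x_3 - 15/4}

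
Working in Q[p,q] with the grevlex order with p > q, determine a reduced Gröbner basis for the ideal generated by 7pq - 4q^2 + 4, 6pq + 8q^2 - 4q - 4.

This is the nonlinear analogue of row-reducing a linear system.

f_1 = 7pq - 4q^2 + 4, LT = pq.
f_2 = 6pq + 8q^2 - 4q - 4, LT = pq.

S(f_1,f_2): lcm = pq. S = -40/21q^2 + 2/3q + 26/21.
  reduce S modulo (f_1, f_2):
  remainder -40/21q^2 + 2/3q + 26/21 ≠ 0; add g_3 = -40/21q^2 + 2/3q + 26/21 to the basis.

S(f_1,g_3): lcm = pq^2. S = -4/7q^3 + 7/20pq + 13/20p + 4/7q.
  reduce S modulo (f_1, f_2, g_3):
  remainder 13/20p + 1/5q - 1/5 ≠ 0; add g_4 = 13/20p + 1/5q - 1/5 to the basis.

The other S-polynomials (S(f_2,g_3), S(f_1,g_4), S(f_2,g_4), S(g_3,g_4)) all reduce to 0 modulo the current basis, so we have a Gröbner basis.
Inter-reduce: drop elements whose leading term is divisible by another's, tail-reduce, and make monic.

G = {q^2 - 7/20q - 13/20, p + 4/13q - 4/13}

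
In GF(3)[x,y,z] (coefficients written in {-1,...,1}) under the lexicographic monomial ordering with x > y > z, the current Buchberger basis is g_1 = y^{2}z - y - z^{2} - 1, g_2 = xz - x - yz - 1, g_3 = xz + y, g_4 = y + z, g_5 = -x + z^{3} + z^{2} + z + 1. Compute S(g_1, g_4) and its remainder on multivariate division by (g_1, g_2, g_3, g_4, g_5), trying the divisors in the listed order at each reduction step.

S(g_1, g_4) = -yz^{2} - y - z^{2} - 1; remainder on division = z^{3} - z^{2} + z - 1.

lcm(LM(g_1), LM(g_4)) = y^{2}z.
S = (lcm/LT(g_1))·g_1 − (lcm/LT(g_4))·g_4 = -yz^{2} - y - z^{2} - 1.
Reduce S modulo (g_1, g_2, g_3, g_4, g_5) in that order:
  leading term yz^{2}: subtract (-z^{2})·g_4 from -yz^{2} - y - z^{2} - 1 → -y + z^{3} - z^{2} - 1
  leading term y: subtract (-1)·g_4 from -y + z^{3} - z^{2} - 1 → z^{3} - z^{2} + z - 1
  leading term z^{3}: no divisor's leading term divides it; move z^{3} to the remainder.
  leading term z^{2}: no divisor's leading term divides it; move -z^{2} to the remainder.
  leading term z: no divisor's leading term divides it; move z to the remainder.
  leading term 1: no divisor's leading term divides it; move -1 to the remainder.
The remainder z^{3} - z^{2} + z - 1 is nonzero, so it would be added as the next basis element.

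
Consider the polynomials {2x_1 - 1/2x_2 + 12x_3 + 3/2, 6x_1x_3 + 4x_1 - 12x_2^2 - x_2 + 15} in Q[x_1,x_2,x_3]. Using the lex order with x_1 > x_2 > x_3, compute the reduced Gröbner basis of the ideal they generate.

f_1 = 2x_1 - 1/2x_2 + 12x_3 + 3/2, LT = x_1.
f_2 = 6x_1x_3 + 4x_1 - 12x_2^2 - x_2 + 15, LT = x_1x_3.

S(f_1,f_2): lcm = x_1x_3. S = -2/3x_1 + 2x_2^2 - 1/4x_2x_3 + 1/6x_2 + 6x_3^2 + 3/4x_3 - 5/2.
  leading term x_1: subtract (-1/3)·f_1 from -2/3x_1 + 2x_2^2 - 1/4x_2x_3 + 1/6x_2 + 6x_3^2 + 3/4x_3 - 5/2 → 2x_2^2 - 1/4x_2x_3 + 6x_3^2 + 19/4x_3 - 2
  leading term x_2^2: no divisor's leading term divides it; move 2x_2^2 to the remainder.
  leading term x_2x_3: no divisor's leading term divides it; move -1/4x_2x_3 to the remainder.
  leading term x_3^2: no divisor's leading term divides it; move 6x_3^2 to the remainder.
  leading term x_3: no divisor's leading term divides it; move 19/4x_3 to the remainder.
  leading term 1: no divisor's leading term divides it; move -2 to the remainder.
  remainder 2x_2^2 - 1/4x_2x_3 + 6x_3^2 + 19/4x_3 - 2 ≠ 0; add g_3 = 2x_2^2 - 1/4x_2x_3 + 6x_3^2 + 19/4x_3 - 2 to the basis.

The other S-polynomials (S(f_1,g_3), S(f_2,g_3)) all reduce to 0 modulo the current basis, so we have a Gröbner basis.
Inter-reduce: drop elements whose leading term is divisible by another's, tail-reduce, and make monic.

G = {x_1 - 1/4x_2 + 6x_3 + 3/4, x_2^2 - 1/8x_2x_3 + 3x_3^2 + 19/8x_3 - 1}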